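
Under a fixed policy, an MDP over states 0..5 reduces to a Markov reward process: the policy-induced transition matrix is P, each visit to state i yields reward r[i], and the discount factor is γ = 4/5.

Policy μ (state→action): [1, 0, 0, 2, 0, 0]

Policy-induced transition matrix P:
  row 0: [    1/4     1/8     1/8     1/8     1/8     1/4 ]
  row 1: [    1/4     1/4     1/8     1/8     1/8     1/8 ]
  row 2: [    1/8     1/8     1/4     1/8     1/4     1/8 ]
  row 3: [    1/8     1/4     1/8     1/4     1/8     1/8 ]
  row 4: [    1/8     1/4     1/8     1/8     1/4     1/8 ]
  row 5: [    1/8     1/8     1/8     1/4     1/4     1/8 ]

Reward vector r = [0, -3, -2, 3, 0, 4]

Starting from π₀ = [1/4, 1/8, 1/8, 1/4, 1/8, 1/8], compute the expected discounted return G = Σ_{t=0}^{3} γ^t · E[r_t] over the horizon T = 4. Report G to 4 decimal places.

G = 1.1156

t=0: π = [0.2500, 0.1250, 0.1250, 0.2500, 0.1250, 0.1250], E[r] = 0.6250, γ^t·E[r] = 0.625000, running G = 0.625000
t=1: π = [0.1719, 0.1875, 0.1406, 0.1719, 0.1719, 0.1563], E[r] = 0.2969, γ^t·E[r] = 0.237500, running G = 0.862500
t=2: π = [0.1699, 0.1914, 0.1426, 0.1660, 0.1836, 0.1465], E[r] = 0.2246, γ^t·E[r] = 0.143750, running G = 1.006250
t=3: π = [0.1702, 0.1926, 0.1428, 0.1641, 0.1841, 0.1462], E[r] = 0.2136, γ^t·E[r] = 0.109375, running G = 1.115625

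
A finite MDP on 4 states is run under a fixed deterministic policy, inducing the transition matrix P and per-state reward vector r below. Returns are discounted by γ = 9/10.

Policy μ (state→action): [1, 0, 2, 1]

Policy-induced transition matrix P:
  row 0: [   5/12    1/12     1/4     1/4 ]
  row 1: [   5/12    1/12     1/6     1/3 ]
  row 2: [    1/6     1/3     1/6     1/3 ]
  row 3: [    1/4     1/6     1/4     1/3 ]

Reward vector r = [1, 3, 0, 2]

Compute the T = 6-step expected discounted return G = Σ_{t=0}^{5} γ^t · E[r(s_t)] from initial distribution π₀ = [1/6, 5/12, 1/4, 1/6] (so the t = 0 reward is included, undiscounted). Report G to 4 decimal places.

G = 6.9845

t=0: π = [0.1667, 0.4167, 0.2500, 0.1667], E[r] = 1.7500, γ^t·E[r] = 1.750000, running G = 1.750000
t=1: π = [0.3264, 0.1597, 0.1944, 0.3194], E[r] = 1.4444, γ^t·E[r] = 1.300000, running G = 3.050000
t=2: π = [0.3148, 0.1586, 0.2205, 0.3061], E[r] = 1.4028, γ^t·E[r] = 1.136250, running G = 4.186250
t=3: π = [0.3105, 0.1640, 0.2184, 0.3071], E[r] = 1.4166, γ^t·E[r] = 1.032715, running G = 5.218965
t=4: π = [0.3109, 0.1635, 0.2181, 0.3075], E[r] = 1.4164, γ^t·E[r] = 0.929285, running G = 6.148250
t=5: π = [0.3109, 0.1635, 0.2182, 0.3074], E[r] = 1.4162, γ^t·E[r] = 0.836257, running G = 6.984507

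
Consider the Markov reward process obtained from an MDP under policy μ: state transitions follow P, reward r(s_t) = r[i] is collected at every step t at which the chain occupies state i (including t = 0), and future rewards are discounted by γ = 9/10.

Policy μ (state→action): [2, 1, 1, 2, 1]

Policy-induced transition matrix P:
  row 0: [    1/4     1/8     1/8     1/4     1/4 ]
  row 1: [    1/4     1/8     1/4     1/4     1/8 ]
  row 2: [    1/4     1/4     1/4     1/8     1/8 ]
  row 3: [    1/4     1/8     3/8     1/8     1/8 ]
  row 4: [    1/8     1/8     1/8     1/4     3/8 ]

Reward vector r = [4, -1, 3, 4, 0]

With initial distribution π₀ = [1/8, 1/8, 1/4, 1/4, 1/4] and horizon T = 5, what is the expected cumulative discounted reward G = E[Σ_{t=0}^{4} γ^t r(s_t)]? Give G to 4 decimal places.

G = 8.9051

t=0: π = [0.1250, 0.1250, 0.2500, 0.2500, 0.2500], E[r] = 2.1250, γ^t·E[r] = 2.125000, running G = 2.125000
t=1: π = [0.2188, 0.1563, 0.2344, 0.1875, 0.2031], E[r] = 2.1719, γ^t·E[r] = 1.954688, running G = 4.079688
t=2: π = [0.2246, 0.1543, 0.2207, 0.1973, 0.2031], E[r] = 2.1953, γ^t·E[r] = 1.778203, running G = 5.857891
t=3: π = [0.2246, 0.1526, 0.2212, 0.1978, 0.2039], E[r] = 2.2004, γ^t·E[r] = 1.604120, running G = 7.462011
t=4: π = [0.2245, 0.1526, 0.2212, 0.1976, 0.2040], E[r] = 2.1994, γ^t·E[r] = 1.443048, running G = 8.905059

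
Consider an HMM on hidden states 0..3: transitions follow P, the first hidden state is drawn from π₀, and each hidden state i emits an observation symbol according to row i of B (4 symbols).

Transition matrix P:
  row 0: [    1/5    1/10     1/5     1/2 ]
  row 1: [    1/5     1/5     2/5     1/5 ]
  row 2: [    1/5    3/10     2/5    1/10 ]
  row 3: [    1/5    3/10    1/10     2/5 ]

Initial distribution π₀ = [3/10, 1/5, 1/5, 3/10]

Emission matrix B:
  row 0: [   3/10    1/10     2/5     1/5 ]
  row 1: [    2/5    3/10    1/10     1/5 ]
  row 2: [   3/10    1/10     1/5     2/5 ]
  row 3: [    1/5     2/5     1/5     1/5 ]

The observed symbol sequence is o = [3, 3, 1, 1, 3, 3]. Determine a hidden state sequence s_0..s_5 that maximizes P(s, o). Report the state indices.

path = [0, 3, 3, 1, 2, 2]

t=0: δ = [6.000e-02, 4.000e-02, 8.000e-02, 6.000e-02]  (obs o_0=3)
t=1: δ = [3.200e-03, 4.800e-03, 1.280e-02, 6.000e-03]  ψ = [2, 2, 2, 0]  (obs o_1=3)
t=2: δ = [2.560e-04, 1.152e-03, 5.120e-04, 9.600e-04]  ψ = [2, 2, 2, 3]  (obs o_2=1)
t=3: δ = [2.304e-05, 8.640e-05, 4.608e-05, 1.536e-04]  ψ = [1, 3, 1, 3]  (obs o_3=1)
t=4: δ = [6.144e-06, 9.216e-06, 1.382e-05, 1.229e-05]  ψ = [3, 3, 1, 3]  (obs o_4=3)
t=5: δ = [5.530e-07, 8.294e-07, 2.212e-06, 9.830e-07]  ψ = [2, 2, 2, 3]  (obs o_5=3)
backtrack: best end state = 2; path = [0, 3, 3, 1, 2, 2]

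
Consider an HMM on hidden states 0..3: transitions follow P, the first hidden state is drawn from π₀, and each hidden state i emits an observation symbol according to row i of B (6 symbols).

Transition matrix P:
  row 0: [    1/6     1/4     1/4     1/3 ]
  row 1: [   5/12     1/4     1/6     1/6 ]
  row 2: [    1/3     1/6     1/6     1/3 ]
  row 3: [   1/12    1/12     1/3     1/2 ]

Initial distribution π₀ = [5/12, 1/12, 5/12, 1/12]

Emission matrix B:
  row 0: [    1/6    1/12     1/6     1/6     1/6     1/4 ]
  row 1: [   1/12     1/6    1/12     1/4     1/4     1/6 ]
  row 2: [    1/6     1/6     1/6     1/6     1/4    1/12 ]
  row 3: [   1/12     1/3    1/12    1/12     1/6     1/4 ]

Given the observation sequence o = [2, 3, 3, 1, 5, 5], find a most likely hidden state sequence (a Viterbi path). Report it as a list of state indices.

t=0: δ = [6.944e-02, 6.944e-03, 6.944e-02, 6.944e-03]  (obs o_0=2)
t=1: δ = [3.858e-03, 4.340e-03, 2.894e-03, 1.929e-03]  ψ = [2, 0, 0, 0]  (obs o_1=3)
t=2: δ = [3.014e-04, 2.713e-04, 1.608e-04, 1.072e-04]  ψ = [1, 1, 0, 0]  (obs o_2=3)
t=3: δ = [9.419e-06, 1.256e-05, 1.256e-05, 3.349e-05]  ψ = [1, 0, 0, 0]  (obs o_3=1)
t=4: δ = [1.308e-06, 5.233e-07, 9.303e-07, 4.186e-06]  ψ = [1, 1, 3, 3]  (obs o_4=5)
t=5: δ = [8.721e-08, 5.814e-08, 1.163e-07, 5.233e-07]  ψ = [3, 3, 3, 3]  (obs o_5=5)
backtrack: best end state = 3; path = [0, 1, 0, 3, 3, 3]

path = [0, 1, 0, 3, 3, 3]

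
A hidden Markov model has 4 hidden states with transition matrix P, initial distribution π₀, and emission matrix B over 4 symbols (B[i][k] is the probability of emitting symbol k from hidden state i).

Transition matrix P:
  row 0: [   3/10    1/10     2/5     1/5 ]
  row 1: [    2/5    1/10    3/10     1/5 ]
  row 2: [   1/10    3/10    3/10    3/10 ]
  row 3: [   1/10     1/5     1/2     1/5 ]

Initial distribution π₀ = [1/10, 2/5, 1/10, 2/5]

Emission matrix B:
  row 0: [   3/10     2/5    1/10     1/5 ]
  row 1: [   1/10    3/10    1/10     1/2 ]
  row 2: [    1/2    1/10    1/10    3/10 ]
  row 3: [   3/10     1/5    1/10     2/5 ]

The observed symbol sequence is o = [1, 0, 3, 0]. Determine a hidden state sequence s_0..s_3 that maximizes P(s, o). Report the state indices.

path = [3, 2, 3, 2]

t=0: δ = [4.000e-02, 1.200e-01, 1.000e-02, 8.000e-02]  (obs o_0=1)
t=1: δ = [1.440e-02, 1.600e-03, 2.000e-02, 7.200e-03]  ψ = [1, 3, 3, 1]  (obs o_1=0)
t=2: δ = [8.640e-04, 3.000e-03, 1.800e-03, 2.400e-03]  ψ = [0, 2, 2, 2]  (obs o_2=3)
t=3: δ = [3.600e-04, 5.400e-05, 6.000e-04, 1.800e-04]  ψ = [1, 2, 3, 1]  (obs o_3=0)
backtrack: best end state = 2; path = [3, 2, 3, 2]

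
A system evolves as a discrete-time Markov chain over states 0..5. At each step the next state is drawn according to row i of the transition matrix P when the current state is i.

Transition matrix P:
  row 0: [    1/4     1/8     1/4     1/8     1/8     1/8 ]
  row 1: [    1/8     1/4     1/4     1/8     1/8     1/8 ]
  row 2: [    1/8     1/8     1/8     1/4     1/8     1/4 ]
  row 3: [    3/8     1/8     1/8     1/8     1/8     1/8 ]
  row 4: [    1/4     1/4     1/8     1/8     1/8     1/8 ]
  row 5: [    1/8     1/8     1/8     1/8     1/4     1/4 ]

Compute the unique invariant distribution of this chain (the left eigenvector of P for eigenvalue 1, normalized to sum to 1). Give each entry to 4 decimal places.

π = [0.2055, 0.1637, 0.1712, 0.1464, 0.1459, 0.1673]

Balance equations π_j = Σ_i π_i·P[i][j]:
  π_0 = 1/4·π_0 + 1/8·π_1 + 1/8·π_2 + 3/8·π_3 + 1/4·π_4 + 1/8·π_5
  π_1 = 1/8·π_0 + 1/4·π_1 + 1/8·π_2 + 1/8·π_3 + 1/4·π_4 + 1/8·π_5
  π_2 = 1/4·π_0 + 1/4·π_1 + 1/8·π_2 + 1/8·π_3 + 1/8·π_4 + 1/8·π_5
  π_3 = 1/8·π_0 + 1/8·π_1 + 1/4·π_2 + 1/8·π_3 + 1/8·π_4 + 1/8·π_5
  π_4 = 1/8·π_0 + 1/8·π_1 + 1/8·π_2 + 1/8·π_3 + 1/8·π_4 + 1/4·π_5
  normalize: π_0 + π_1 + π_2 + π_3 + π_4 + π_5 = 1
Solving the linear system gives exactly π = [171/832, 681/4160, 89/520, 609/4160, 607/4160, 87/520].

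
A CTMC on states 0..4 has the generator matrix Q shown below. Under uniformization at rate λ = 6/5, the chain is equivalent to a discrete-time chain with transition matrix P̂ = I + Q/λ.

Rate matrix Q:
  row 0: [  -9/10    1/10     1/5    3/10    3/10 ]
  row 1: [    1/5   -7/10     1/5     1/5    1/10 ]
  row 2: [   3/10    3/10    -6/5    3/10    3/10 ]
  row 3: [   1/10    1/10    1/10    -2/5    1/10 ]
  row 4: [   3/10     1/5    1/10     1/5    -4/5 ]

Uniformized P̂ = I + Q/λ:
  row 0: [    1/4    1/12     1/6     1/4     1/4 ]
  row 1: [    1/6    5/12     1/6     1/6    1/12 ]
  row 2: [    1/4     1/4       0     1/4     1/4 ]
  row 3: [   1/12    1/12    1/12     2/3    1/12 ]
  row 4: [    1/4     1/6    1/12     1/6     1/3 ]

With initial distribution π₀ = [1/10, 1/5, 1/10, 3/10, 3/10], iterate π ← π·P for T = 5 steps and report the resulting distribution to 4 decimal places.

π = [0.1731, 0.1731, 0.1037, 0.3770, 0.1731]

t=0: π = [0.1000, 0.2000, 0.1000, 0.3000, 0.3000]
t=1: π = [0.1833, 0.1917, 0.1000, 0.3333, 0.1917]
t=2: π = [0.1785, 0.1799, 0.1063, 0.3569, 0.1785]
t=3: π = [0.1755, 0.1759, 0.1043, 0.3689, 0.1754]
t=4: π = [0.1739, 0.1740, 0.1039, 0.3744, 0.1738]
t=5: π = [0.1731, 0.1731, 0.1037, 0.3770, 0.1731]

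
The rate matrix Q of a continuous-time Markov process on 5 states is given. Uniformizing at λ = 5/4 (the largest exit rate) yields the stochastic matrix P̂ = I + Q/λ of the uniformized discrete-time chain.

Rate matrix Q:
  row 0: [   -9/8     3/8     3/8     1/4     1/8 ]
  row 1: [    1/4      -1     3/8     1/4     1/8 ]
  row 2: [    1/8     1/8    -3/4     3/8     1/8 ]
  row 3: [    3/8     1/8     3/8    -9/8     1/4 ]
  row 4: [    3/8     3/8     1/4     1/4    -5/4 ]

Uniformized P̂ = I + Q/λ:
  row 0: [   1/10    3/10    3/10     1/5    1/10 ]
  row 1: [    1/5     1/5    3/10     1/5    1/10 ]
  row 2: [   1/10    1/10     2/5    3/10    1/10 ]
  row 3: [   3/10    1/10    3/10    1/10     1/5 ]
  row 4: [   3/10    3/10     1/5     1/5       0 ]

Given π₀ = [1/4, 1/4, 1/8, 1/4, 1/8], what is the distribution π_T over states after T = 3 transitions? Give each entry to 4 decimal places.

π = [0.1820, 0.1758, 0.3211, 0.2108, 0.1104]

t=0: π = [0.2500, 0.2500, 0.1250, 0.2500, 0.1250]
t=1: π = [0.2000, 0.2000, 0.3000, 0.1875, 0.1125]
t=2: π = [0.1800, 0.1825, 0.3188, 0.2113, 0.1075]
t=3: π = [0.1820, 0.1758, 0.3211, 0.2108, 0.1104]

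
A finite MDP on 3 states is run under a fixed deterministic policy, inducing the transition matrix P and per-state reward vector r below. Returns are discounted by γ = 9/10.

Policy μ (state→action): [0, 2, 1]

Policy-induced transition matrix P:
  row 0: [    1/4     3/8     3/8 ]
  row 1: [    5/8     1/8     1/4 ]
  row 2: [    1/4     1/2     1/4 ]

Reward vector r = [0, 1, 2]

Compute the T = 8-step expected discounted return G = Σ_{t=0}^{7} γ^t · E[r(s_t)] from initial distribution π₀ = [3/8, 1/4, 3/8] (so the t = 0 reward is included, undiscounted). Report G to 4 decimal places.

t=0: π = [0.3750, 0.2500, 0.3750], E[r] = 1.0000, γ^t·E[r] = 1.000000, running G = 1.000000
t=1: π = [0.3438, 0.3594, 0.2969], E[r] = 0.9531, γ^t·E[r] = 0.857813, running G = 1.857813
t=2: π = [0.3848, 0.3223, 0.2930], E[r] = 0.9082, γ^t·E[r] = 0.735645, running G = 2.593457
t=3: π = [0.3708, 0.3311, 0.2981], E[r] = 0.9272, γ^t·E[r] = 0.675962, running G = 3.269419
t=4: π = [0.3741, 0.3295, 0.2964], E[r] = 0.9222, γ^t·E[r] = 0.605062, running G = 3.874482
t=5: π = [0.3736, 0.3297, 0.2968], E[r] = 0.9232, γ^t·E[r] = 0.545144, running G = 4.419626
t=6: π = [0.3736, 0.3297, 0.2967], E[r] = 0.9231, γ^t·E[r] = 0.490557, running G = 4.910183
t=7: π = [0.3736, 0.3297, 0.2967], E[r] = 0.9231, γ^t·E[r] = 0.441503, running G = 5.351686

G = 5.3517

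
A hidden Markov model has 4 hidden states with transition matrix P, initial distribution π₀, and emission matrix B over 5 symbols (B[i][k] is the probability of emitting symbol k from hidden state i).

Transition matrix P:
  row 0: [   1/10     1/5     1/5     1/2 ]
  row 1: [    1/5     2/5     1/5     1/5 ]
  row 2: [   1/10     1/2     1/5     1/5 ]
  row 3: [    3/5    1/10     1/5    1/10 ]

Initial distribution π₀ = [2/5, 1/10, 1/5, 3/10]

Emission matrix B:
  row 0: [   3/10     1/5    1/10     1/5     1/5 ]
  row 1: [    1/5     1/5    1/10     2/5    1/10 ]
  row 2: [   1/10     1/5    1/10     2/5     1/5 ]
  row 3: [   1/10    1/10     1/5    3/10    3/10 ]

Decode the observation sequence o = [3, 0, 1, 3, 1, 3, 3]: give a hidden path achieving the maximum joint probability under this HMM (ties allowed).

path = [3, 0, 2, 1, 1, 1, 1]

t=0: δ = [8.000e-02, 4.000e-02, 8.000e-02, 9.000e-02]  (obs o_0=3)
t=1: δ = [1.620e-02, 8.000e-03, 1.800e-03, 4.000e-03]  ψ = [3, 2, 3, 0]  (obs o_1=0)
t=2: δ = [4.800e-04, 6.480e-04, 6.480e-04, 8.100e-04]  ψ = [3, 0, 0, 0]  (obs o_2=1)
t=3: δ = [9.720e-05, 1.296e-04, 6.480e-05, 7.200e-05]  ψ = [3, 2, 3, 0]  (obs o_3=3)
t=4: δ = [8.640e-06, 1.037e-05, 5.184e-06, 4.860e-06]  ψ = [3, 1, 1, 0]  (obs o_4=1)
t=5: δ = [5.832e-07, 1.659e-06, 8.294e-07, 1.296e-06]  ψ = [3, 1, 1, 0]  (obs o_5=3)
t=6: δ = [1.555e-07, 2.654e-07, 1.327e-07, 9.953e-08]  ψ = [3, 1, 1, 1]  (obs o_6=3)
backtrack: best end state = 1; path = [3, 0, 2, 1, 1, 1, 1]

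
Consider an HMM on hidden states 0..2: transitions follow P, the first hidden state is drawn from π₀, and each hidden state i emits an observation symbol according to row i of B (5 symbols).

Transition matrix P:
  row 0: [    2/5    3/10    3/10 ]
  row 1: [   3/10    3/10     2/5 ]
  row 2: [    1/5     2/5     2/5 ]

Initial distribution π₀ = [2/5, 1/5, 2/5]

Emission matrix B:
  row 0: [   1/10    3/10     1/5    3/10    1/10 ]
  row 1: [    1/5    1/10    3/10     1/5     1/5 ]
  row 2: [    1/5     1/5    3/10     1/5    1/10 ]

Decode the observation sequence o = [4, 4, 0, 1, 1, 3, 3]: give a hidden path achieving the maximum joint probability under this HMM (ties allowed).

t=0: δ = [4.000e-02, 4.000e-02, 4.000e-02]  (obs o_0=4)
t=1: δ = [1.600e-03, 3.200e-03, 1.600e-03]  ψ = [0, 2, 1]  (obs o_1=4)
t=2: δ = [9.600e-05, 1.920e-04, 2.560e-04]  ψ = [1, 1, 1]  (obs o_2=0)
t=3: δ = [1.728e-05, 1.024e-05, 2.048e-05]  ψ = [1, 2, 2]  (obs o_3=1)
t=4: δ = [2.074e-06, 8.192e-07, 1.638e-06]  ψ = [0, 2, 2]  (obs o_4=1)
t=5: δ = [2.488e-07, 1.311e-07, 1.311e-07]  ψ = [0, 2, 2]  (obs o_5=3)
t=6: δ = [2.986e-08, 1.493e-08, 1.493e-08]  ψ = [0, 0, 0]  (obs o_6=3)
backtrack: best end state = 0; path = [2, 1, 1, 0, 0, 0, 0]

path = [2, 1, 1, 0, 0, 0, 0]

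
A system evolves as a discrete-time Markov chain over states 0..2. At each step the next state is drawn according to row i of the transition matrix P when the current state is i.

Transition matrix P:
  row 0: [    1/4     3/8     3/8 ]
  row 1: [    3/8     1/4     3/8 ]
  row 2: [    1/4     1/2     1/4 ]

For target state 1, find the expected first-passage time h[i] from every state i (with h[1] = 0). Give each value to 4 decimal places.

h = [2.4000, 0.0000, 2.1333]

First-step conditioning: h[1] = 0; for i ≠ 1, h[i] = 1 + Σ_k P[i][k]·h[k].
  h[0] = 1 + 1/4·h[0] + 3/8·h[2]
  h[2] = 1 + 1/4·h[0] + 1/4·h[2]
Solving the 2×2 linear system over states ≠ 1 gives exactly h = [12/5, 0, 32/15] (h[1] = 0 is the target).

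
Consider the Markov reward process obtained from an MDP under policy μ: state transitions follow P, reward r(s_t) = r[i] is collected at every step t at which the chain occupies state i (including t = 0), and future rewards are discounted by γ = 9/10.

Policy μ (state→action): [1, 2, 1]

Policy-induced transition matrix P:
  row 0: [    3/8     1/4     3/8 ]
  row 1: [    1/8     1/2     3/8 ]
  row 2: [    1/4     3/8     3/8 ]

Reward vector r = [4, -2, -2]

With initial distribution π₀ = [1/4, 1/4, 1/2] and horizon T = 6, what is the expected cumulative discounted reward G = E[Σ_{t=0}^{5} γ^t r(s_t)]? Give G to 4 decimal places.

G = -2.6584

t=0: π = [0.2500, 0.2500, 0.5000], E[r] = -0.5000, γ^t·E[r] = -0.500000, running G = -0.500000
t=1: π = [0.2500, 0.3750, 0.3750], E[r] = -0.5000, γ^t·E[r] = -0.450000, running G = -0.950000
t=2: π = [0.2344, 0.3906, 0.3750], E[r] = -0.5938, γ^t·E[r] = -0.480938, running G = -1.430938
t=3: π = [0.2305, 0.3945, 0.3750], E[r] = -0.6172, γ^t·E[r] = -0.449930, running G = -1.880867
t=4: π = [0.2295, 0.3955, 0.3750], E[r] = -0.6230, γ^t·E[r] = -0.408781, running G = -2.289648
t=5: π = [0.2292, 0.3958, 0.3750], E[r] = -0.6245, γ^t·E[r] = -0.368768, running G = -2.658416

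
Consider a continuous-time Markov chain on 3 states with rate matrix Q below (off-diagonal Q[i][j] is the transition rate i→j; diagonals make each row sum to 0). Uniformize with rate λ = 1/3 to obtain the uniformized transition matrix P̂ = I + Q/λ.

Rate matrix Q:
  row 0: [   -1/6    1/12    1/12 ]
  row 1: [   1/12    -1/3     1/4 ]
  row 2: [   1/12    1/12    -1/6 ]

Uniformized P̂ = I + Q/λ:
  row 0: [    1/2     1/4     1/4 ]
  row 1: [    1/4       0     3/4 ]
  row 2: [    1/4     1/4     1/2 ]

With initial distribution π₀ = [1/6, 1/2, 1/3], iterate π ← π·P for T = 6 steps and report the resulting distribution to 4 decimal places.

t=0: π = [0.1667, 0.5000, 0.3333]
t=1: π = [0.2917, 0.1250, 0.5833]
t=2: π = [0.3229, 0.2188, 0.4583]
t=3: π = [0.3307, 0.1953, 0.4740]
t=4: π = [0.3327, 0.2012, 0.4661]
t=5: π = [0.3332, 0.1997, 0.4671]
t=6: π = [0.3333, 0.2001, 0.4666]

π = [0.3333, 0.2001, 0.4666]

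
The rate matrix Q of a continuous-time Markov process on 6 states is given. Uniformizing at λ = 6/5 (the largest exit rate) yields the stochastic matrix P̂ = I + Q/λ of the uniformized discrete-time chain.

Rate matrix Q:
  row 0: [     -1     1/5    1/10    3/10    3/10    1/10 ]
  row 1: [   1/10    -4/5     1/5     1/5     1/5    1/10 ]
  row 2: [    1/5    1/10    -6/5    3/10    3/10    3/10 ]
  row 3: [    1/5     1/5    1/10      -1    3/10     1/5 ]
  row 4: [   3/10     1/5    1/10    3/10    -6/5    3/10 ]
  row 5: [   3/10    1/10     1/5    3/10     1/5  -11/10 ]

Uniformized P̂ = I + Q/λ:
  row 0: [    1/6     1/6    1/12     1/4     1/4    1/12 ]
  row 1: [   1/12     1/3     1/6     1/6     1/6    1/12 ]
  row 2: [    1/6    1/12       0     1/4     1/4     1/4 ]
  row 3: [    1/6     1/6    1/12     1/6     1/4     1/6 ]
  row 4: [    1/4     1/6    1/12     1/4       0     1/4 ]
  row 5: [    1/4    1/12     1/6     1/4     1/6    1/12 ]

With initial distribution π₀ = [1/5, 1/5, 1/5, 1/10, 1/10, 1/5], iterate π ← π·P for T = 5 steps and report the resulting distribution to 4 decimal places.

t=0: π = [0.2000, 0.2000, 0.2000, 0.1000, 0.1000, 0.2000]
t=1: π = [0.1750, 0.1667, 0.1000, 0.2250, 0.1917, 0.1417]
t=2: π = [0.1806, 0.1743, 0.1007, 0.2174, 0.1764, 0.1507]
t=3: π = [0.1794, 0.1748, 0.1020, 0.2174, 0.1788, 0.1476]
t=4: π = [0.1793, 0.1750, 0.1017, 0.2173, 0.1784, 0.1483]
t=5: π = [0.1793, 0.1750, 0.1018, 0.2173, 0.1785, 0.1481]

π = [0.1793, 0.1750, 0.1018, 0.2173, 0.1785, 0.1481]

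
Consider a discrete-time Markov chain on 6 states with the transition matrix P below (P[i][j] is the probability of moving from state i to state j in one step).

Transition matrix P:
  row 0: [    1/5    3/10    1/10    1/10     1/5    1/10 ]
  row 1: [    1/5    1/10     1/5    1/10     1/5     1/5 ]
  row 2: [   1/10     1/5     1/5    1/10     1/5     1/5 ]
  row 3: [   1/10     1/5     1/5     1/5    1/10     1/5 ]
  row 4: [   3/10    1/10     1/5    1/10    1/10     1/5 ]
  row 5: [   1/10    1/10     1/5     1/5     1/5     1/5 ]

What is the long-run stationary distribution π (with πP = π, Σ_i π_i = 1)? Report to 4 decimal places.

Balance equations π_j = Σ_i π_i·P[i][j]:
  π_0 = 1/5·π_0 + 1/5·π_1 + 1/10·π_2 + 1/10·π_3 + 3/10·π_4 + 1/10·π_5
  π_1 = 3/10·π_0 + 1/10·π_1 + 1/5·π_2 + 1/5·π_3 + 1/10·π_4 + 1/10·π_5
  π_2 = 1/10·π_0 + 1/5·π_1 + 1/5·π_2 + 1/5·π_3 + 1/5·π_4 + 1/5·π_5
  π_3 = 1/10·π_0 + 1/10·π_1 + 1/10·π_2 + 1/5·π_3 + 1/10·π_4 + 1/5·π_5
  π_4 = 1/5·π_0 + 1/5·π_1 + 1/5·π_2 + 1/10·π_3 + 1/10·π_4 + 1/5·π_5
  normalize: π_0 + π_1 + π_2 + π_3 + π_4 + π_5 = 1
Solving the linear system gives exactly π = [54/323, 47/285, 296/1615, 637/4845, 823/4845, 296/1615].

π = [0.1672, 0.1649, 0.1833, 0.1315, 0.1699, 0.1833]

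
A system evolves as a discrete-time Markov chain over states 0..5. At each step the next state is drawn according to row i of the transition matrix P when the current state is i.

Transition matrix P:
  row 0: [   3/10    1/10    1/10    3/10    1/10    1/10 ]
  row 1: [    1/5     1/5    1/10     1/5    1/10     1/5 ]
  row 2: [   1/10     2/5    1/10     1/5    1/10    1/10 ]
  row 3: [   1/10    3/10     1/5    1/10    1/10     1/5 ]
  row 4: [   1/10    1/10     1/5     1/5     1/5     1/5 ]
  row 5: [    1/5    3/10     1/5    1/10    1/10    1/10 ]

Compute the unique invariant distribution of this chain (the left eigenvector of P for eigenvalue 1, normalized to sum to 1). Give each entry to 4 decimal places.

Balance equations π_j = Σ_i π_i·P[i][j]:
  π_0 = 3/10·π_0 + 1/5·π_1 + 1/10·π_2 + 1/10·π_3 + 1/10·π_4 + 1/5·π_5
  π_1 = 1/10·π_0 + 1/5·π_1 + 2/5·π_2 + 3/10·π_3 + 1/10·π_4 + 3/10·π_5
  π_2 = 1/10·π_0 + 1/10·π_1 + 1/10·π_2 + 1/5·π_3 + 1/5·π_4 + 1/5·π_5
  π_3 = 3/10·π_0 + 1/5·π_1 + 1/5·π_2 + 1/10·π_3 + 1/5·π_4 + 1/10·π_5
  π_4 = 1/10·π_0 + 1/10·π_1 + 1/10·π_2 + 1/10·π_3 + 1/5·π_4 + 1/10·π_5
  normalize: π_0 + π_1 + π_2 + π_3 + π_4 + π_5 = 1
Solving the linear system gives exactly π = [142/819, 7799/33306, 14465/99918, 18353/99918, 1/9, 15277/99918].

π = [0.1734, 0.2342, 0.1448, 0.1837, 0.1111, 0.1529]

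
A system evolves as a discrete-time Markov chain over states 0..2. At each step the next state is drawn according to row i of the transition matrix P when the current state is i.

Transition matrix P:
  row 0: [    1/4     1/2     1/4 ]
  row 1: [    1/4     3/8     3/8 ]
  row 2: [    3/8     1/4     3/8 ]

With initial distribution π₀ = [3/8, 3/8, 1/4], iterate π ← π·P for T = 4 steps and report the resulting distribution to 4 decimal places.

t=0: π = [0.3750, 0.3750, 0.2500]
t=1: π = [0.2813, 0.3906, 0.3281]
t=2: π = [0.2910, 0.3691, 0.3398]
t=3: π = [0.2925, 0.3689, 0.3386]
t=4: π = [0.2923, 0.3692, 0.3384]

π = [0.2923, 0.3692, 0.3384]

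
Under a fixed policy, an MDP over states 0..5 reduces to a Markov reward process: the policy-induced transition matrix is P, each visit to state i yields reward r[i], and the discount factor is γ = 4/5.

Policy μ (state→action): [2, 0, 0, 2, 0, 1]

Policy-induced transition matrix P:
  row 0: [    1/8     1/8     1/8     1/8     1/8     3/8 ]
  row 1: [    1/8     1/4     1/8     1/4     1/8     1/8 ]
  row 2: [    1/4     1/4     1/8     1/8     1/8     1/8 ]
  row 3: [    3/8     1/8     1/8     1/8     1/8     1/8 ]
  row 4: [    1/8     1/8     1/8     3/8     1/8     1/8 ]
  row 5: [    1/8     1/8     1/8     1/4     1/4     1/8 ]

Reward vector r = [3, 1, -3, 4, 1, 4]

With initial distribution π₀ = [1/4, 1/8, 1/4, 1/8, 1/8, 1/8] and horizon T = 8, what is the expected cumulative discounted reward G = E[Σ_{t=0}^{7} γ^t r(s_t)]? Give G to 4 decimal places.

t=0: π = [0.2500, 0.1250, 0.2500, 0.1250, 0.1250, 0.1250], E[r] = 1.2500, γ^t·E[r] = 1.250000, running G = 1.250000
t=1: π = [0.1875, 0.1719, 0.1250, 0.1875, 0.1406, 0.1875], E[r] = 2.0000, γ^t·E[r] = 1.600000, running G = 2.850000
t=2: π = [0.1875, 0.1621, 0.1250, 0.2051, 0.1484, 0.1719], E[r] = 2.0059, γ^t·E[r] = 1.283750, running G = 4.133750
t=3: π = [0.1919, 0.1609, 0.1250, 0.2039, 0.1465, 0.1719], E[r] = 2.0110, γ^t·E[r] = 1.029625, running G = 5.163375
t=4: π = [0.1916, 0.1607, 0.1250, 0.2032, 0.1465, 0.1730], E[r] = 2.0117, γ^t·E[r] = 0.824013, running G = 5.987388
t=5: π = [0.1914, 0.1607, 0.1250, 0.2033, 0.1466, 0.1729], E[r] = 2.0116, γ^t·E[r] = 0.659146, running G = 6.646534
t=6: π = [0.1915, 0.1607, 0.1250, 0.2034, 0.1466, 0.1729], E[r] = 2.0116, γ^t·E[r] = 0.527319, running G = 7.173852
t=7: π = [0.1915, 0.1607, 0.1250, 0.2033, 0.1466, 0.1729], E[r] = 2.0116, γ^t·E[r] = 0.421857, running G = 7.595709

G = 7.5957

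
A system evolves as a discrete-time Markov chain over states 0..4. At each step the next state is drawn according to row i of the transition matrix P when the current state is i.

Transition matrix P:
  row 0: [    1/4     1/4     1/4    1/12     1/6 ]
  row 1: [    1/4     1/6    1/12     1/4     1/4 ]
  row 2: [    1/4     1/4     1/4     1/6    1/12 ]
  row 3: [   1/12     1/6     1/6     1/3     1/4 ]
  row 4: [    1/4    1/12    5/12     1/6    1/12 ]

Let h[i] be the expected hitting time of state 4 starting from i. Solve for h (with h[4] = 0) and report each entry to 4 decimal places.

First-step conditioning: h[4] = 0; for i ≠ 4, h[i] = 1 + Σ_k P[i][k]·h[k].
  h[0] = 1 + 1/4·h[0] + 1/4·h[1] + 1/4·h[2] + 1/12·h[3]
  h[1] = 1 + 1/4·h[0] + 1/6·h[1] + 1/12·h[2] + 1/4·h[3]
  h[2] = 1 + 1/4·h[0] + 1/4·h[1] + 1/4·h[2] + 1/6·h[3]
  h[3] = 1 + 1/12·h[0] + 1/6·h[1] + 1/6·h[2] + 1/3·h[3]
Solving the 4×4 linear system over states ≠ 4 gives exactly h = [5756/1055, 5152/1055, 6184/1055, 5136/1055, 0] (h[4] = 0 is the target).

h = [5.4559, 4.8834, 5.8616, 4.8682, 0.0000]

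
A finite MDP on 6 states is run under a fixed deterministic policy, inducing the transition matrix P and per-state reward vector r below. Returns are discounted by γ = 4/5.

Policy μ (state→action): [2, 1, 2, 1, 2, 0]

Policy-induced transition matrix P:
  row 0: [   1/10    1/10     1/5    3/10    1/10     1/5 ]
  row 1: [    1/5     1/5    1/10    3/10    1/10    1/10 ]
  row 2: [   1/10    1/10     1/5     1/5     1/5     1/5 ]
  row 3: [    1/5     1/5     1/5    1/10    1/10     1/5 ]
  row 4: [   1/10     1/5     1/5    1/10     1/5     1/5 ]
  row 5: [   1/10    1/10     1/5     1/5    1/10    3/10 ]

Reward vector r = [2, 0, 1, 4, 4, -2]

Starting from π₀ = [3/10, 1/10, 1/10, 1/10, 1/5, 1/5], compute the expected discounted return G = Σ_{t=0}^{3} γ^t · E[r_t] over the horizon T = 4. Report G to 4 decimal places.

G = 4.1446

t=0: π = [0.3000, 0.1000, 0.1000, 0.1000, 0.2000, 0.2000], E[r] = 1.5000, γ^t·E[r] = 1.500000, running G = 1.500000
t=1: π = [0.1200, 0.1400, 0.1900, 0.2100, 0.1300, 0.2100], E[r] = 1.3700, γ^t·E[r] = 1.096000, running G = 2.596000
t=2: π = [0.1350, 0.1480, 0.1860, 0.1920, 0.1320, 0.2070], E[r] = 1.3380, γ^t·E[r] = 0.856320, running G = 3.452320
t=3: π = [0.1340, 0.1472, 0.1852, 0.1959, 0.1318, 0.2059], E[r] = 1.3522, γ^t·E[r] = 0.692326, running G = 4.144646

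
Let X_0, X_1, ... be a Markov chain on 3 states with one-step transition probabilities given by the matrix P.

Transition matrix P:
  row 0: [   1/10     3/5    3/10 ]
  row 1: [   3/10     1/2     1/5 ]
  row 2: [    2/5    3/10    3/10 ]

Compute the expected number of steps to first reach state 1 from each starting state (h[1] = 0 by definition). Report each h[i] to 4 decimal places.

First-step conditioning: h[1] = 0; for i ≠ 1, h[i] = 1 + Σ_k P[i][k]·h[k].
  h[0] = 1 + 1/10·h[0] + 3/10·h[2]
  h[2] = 1 + 2/5·h[0] + 3/10·h[2]
Solving the 2×2 linear system over states ≠ 1 gives exactly h = [100/51, 0, 130/51] (h[1] = 0 is the target).

h = [1.9608, 0.0000, 2.5490]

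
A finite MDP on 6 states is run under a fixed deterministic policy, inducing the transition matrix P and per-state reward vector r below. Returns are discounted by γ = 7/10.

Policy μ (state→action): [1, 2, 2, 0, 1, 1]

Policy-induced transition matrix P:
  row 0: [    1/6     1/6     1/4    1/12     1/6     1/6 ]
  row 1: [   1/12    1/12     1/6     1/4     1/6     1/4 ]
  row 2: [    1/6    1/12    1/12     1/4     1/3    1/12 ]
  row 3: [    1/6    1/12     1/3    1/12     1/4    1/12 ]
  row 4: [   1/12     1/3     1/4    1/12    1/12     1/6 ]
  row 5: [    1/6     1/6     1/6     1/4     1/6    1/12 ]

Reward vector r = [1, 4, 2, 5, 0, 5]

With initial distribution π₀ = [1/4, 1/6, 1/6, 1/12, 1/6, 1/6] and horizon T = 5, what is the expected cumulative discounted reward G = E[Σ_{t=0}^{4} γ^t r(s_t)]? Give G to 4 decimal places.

G = 7.3045

t=0: π = [0.2500, 0.1667, 0.1667, 0.0833, 0.1667, 0.1667], E[r] = 2.5000, γ^t·E[r] = 2.500000, running G = 2.500000
t=1: π = [0.1389, 0.1597, 0.2014, 0.1667, 0.1875, 0.1458], E[r] = 2.7431, γ^t·E[r] = 1.920139, running G = 4.420139
t=2: π = [0.1377, 0.1539, 0.2049, 0.1678, 0.1985, 0.1372], E[r] = 2.6881, γ^t·E[r] = 1.317159, running G = 5.737297
t=3: π = [0.1373, 0.1559, 0.2056, 0.1660, 0.1983, 0.1370], E[r] = 2.6869, γ^t·E[r] = 0.921614, running G = 6.658911
t=4: π = [0.1372, 0.1558, 0.2052, 0.1664, 0.1982, 0.1373], E[r] = 2.6889, γ^t·E[r] = 0.645609, running G = 7.304521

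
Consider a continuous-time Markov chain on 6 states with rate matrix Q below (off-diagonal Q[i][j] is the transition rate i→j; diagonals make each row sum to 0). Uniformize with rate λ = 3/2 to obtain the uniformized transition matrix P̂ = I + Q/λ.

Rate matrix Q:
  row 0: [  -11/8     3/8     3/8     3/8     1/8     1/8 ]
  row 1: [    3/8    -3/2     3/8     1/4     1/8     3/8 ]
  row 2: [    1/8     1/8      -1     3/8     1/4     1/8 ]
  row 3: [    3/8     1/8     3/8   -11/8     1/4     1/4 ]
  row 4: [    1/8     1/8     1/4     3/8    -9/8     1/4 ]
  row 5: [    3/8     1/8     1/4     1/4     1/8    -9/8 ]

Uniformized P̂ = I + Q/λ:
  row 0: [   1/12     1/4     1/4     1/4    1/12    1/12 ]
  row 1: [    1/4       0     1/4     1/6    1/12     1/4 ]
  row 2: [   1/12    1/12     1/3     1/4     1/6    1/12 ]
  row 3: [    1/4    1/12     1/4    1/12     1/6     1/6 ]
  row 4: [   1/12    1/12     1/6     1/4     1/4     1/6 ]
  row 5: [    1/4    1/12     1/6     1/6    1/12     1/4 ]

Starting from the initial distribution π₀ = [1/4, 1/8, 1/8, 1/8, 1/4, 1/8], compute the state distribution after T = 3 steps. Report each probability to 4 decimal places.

π = [0.1581, 0.1024, 0.2452, 0.1965, 0.1437, 0.1541]

t=0: π = [0.2500, 0.1250, 0.1250, 0.1250, 0.2500, 0.1250]
t=1: π = [0.1458, 0.1146, 0.2292, 0.2083, 0.1458, 0.1563]
t=2: π = [0.1632, 0.0981, 0.2439, 0.1927, 0.1441, 0.1580]
t=3: π = [0.1581, 0.1024, 0.2452, 0.1965, 0.1437, 0.1541]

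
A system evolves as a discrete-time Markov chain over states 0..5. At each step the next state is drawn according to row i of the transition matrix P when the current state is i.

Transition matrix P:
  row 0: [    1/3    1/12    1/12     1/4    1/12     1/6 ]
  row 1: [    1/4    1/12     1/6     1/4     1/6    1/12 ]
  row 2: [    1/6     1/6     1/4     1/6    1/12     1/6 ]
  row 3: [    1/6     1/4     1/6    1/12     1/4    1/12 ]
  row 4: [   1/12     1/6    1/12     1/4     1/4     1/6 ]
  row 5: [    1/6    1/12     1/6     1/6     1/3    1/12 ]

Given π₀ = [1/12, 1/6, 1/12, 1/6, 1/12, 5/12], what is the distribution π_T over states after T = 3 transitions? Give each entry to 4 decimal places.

t=0: π = [0.0833, 0.1667, 0.0833, 0.1667, 0.0833, 0.4167]
t=1: π = [0.1875, 0.1250, 0.1597, 0.1806, 0.2431, 0.1042]
t=2: π = [0.1881, 0.1470, 0.1441, 0.1979, 0.1904, 0.1325]
t=3: π = [0.1944, 0.1442, 0.1471, 0.1940, 0.1934, 0.1269]

π = [0.1944, 0.1442, 0.1471, 0.1940, 0.1934, 0.1269]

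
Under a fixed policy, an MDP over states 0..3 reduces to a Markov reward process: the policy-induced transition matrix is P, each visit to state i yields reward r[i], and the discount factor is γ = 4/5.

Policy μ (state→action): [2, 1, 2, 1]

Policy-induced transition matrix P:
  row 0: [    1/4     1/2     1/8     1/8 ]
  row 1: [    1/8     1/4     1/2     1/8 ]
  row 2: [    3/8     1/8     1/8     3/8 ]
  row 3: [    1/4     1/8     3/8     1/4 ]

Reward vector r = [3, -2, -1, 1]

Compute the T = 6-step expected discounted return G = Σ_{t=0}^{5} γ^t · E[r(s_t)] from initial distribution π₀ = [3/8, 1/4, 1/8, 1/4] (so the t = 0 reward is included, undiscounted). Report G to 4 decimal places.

G = 1.1364

t=0: π = [0.3750, 0.2500, 0.1250, 0.2500], E[r] = 0.7500, γ^t·E[r] = 0.750000, running G = 0.750000
t=1: π = [0.2344, 0.2969, 0.2813, 0.1875], E[r] = 0.0156, γ^t·E[r] = 0.012500, running G = 0.762500
t=2: π = [0.2480, 0.2500, 0.2832, 0.2188], E[r] = 0.1797, γ^t·E[r] = 0.115000, running G = 0.877500
t=3: π = [0.2542, 0.2493, 0.2734, 0.2231], E[r] = 0.2136, γ^t·E[r] = 0.109375, running G = 0.986875
t=4: π = [0.2530, 0.2515, 0.2743, 0.2213], E[r] = 0.2031, γ^t·E[r] = 0.083200, running G = 1.070075
t=5: π = [0.2528, 0.2513, 0.2746, 0.2212], E[r] = 0.2025, γ^t·E[r] = 0.066364, running G = 1.136439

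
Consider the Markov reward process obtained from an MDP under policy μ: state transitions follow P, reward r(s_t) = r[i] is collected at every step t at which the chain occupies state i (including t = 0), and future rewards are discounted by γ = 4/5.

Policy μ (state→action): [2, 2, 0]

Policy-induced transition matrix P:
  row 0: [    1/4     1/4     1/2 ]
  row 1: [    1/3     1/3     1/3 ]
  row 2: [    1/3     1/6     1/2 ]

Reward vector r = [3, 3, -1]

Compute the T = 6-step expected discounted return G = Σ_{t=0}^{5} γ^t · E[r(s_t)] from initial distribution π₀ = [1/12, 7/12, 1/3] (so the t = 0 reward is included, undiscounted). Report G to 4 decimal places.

t=0: π = [0.0833, 0.5833, 0.3333], E[r] = 1.6667, γ^t·E[r] = 1.666667, running G = 1.666667
t=1: π = [0.3264, 0.2708, 0.4028], E[r] = 1.3889, γ^t·E[r] = 1.111111, running G = 2.777778
t=2: π = [0.3061, 0.2390, 0.4549], E[r] = 1.1806, γ^t·E[r] = 0.755556, running G = 3.533333
t=3: π = [0.3078, 0.2320, 0.4602], E[r] = 1.1593, γ^t·E[r] = 0.593580, running G = 4.126914
t=4: π = [0.3077, 0.2310, 0.4613], E[r] = 1.1547, γ^t·E[r] = 0.472955, running G = 4.599868
t=5: π = [0.3077, 0.2308, 0.4615], E[r] = 1.1540, γ^t·E[r] = 0.378140, running G = 4.978008

G = 4.9780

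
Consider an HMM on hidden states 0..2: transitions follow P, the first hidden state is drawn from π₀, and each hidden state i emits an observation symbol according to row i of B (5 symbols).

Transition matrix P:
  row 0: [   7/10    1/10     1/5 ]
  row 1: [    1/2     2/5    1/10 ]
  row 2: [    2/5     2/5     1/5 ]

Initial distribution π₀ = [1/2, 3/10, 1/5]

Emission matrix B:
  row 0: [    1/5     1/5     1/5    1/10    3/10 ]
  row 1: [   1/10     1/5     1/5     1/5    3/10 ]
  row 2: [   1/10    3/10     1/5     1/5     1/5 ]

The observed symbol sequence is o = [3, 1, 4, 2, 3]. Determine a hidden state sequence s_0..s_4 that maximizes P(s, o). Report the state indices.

path = [0, 0, 0, 0, 0]

t=0: δ = [5.000e-02, 6.000e-02, 4.000e-02]  (obs o_0=3)
t=1: δ = [7.000e-03, 4.800e-03, 3.000e-03]  ψ = [0, 1, 0]  (obs o_1=1)
t=2: δ = [1.470e-03, 5.760e-04, 2.800e-04]  ψ = [0, 1, 0]  (obs o_2=4)
t=3: δ = [2.058e-04, 4.608e-05, 5.880e-05]  ψ = [0, 1, 0]  (obs o_3=2)
t=4: δ = [1.441e-05, 4.704e-06, 8.232e-06]  ψ = [0, 2, 0]  (obs o_4=3)
backtrack: best end state = 0; path = [0, 0, 0, 0, 0]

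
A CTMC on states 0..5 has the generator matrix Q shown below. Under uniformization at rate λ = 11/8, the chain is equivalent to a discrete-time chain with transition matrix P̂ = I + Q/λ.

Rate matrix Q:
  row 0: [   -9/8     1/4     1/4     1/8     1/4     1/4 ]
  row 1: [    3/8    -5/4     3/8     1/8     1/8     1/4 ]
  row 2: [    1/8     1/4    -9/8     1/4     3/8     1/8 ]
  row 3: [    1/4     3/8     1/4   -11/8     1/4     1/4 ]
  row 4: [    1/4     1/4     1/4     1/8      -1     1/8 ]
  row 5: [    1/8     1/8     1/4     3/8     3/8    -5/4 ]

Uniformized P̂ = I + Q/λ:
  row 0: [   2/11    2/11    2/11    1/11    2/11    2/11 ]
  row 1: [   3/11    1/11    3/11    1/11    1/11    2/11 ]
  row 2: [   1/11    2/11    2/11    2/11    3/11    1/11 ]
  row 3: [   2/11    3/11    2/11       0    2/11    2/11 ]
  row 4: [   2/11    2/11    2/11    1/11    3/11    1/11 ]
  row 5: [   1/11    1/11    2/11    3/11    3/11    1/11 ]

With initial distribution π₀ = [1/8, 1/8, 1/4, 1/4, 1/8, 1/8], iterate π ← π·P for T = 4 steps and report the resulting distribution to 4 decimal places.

π = [0.1670, 0.1658, 0.1969, 0.1218, 0.2163, 0.1322]

t=0: π = [0.1250, 0.1250, 0.2500, 0.2500, 0.1250, 0.1250]
t=1: π = [0.1591, 0.1818, 0.1932, 0.1136, 0.2159, 0.1364]
t=2: π = [0.1684, 0.1632, 0.1983, 0.1229, 0.2149, 0.1322]
t=3: π = [0.1666, 0.1661, 0.1967, 0.1218, 0.2166, 0.1322]
t=4: π = [0.1670, 0.1658, 0.1969, 0.1218, 0.2163, 0.1322]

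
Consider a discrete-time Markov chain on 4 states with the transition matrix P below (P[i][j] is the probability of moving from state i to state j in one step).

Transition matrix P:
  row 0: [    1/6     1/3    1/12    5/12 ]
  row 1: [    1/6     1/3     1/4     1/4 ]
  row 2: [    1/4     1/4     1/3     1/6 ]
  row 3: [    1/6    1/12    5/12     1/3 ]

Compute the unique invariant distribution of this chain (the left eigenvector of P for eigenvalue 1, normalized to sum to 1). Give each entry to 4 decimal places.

π = [0.1908, 0.2390, 0.2892, 0.2811]

Balance equations π_j = Σ_i π_i·P[i][j]:
  π_0 = 1/6·π_0 + 1/6·π_1 + 1/4·π_2 + 1/6·π_3
  π_1 = 1/3·π_0 + 1/3·π_1 + 1/4·π_2 + 1/12·π_3
  π_2 = 1/12·π_0 + 1/4·π_1 + 1/3·π_2 + 5/12·π_3
  normalize: π_0 + π_1 + π_2 + π_3 = 1
Solving the linear system gives exactly π = [95/498, 119/498, 24/83, 70/249].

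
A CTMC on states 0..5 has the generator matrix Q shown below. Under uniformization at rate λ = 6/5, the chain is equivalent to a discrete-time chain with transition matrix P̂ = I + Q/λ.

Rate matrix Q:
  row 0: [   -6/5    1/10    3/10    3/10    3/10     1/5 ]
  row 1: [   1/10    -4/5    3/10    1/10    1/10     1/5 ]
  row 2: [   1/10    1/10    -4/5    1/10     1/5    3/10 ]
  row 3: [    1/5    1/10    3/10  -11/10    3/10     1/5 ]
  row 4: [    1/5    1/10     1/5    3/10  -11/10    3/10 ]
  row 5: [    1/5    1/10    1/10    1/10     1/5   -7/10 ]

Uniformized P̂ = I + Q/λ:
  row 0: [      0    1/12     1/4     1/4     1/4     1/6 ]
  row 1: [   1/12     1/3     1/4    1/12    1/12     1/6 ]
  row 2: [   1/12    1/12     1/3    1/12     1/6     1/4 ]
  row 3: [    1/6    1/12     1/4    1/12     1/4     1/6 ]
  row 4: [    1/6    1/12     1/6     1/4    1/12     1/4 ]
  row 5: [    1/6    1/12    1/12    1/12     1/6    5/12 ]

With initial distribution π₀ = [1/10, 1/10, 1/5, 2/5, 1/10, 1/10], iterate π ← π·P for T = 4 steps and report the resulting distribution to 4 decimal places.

t=0: π = [0.1000, 0.1000, 0.2000, 0.4000, 0.1000, 0.1000]
t=1: π = [0.1250, 0.1083, 0.2417, 0.1167, 0.1917, 0.2167]
t=2: π = [0.1167, 0.1104, 0.2181, 0.1361, 0.1618, 0.2569]
t=3: π = [0.1198, 0.1109, 0.2119, 0.1297, 0.1650, 0.2626]
t=4: π = [0.1198, 0.1111, 0.2101, 0.1308, 0.1645, 0.2637]

π = [0.1198, 0.1111, 0.2101, 0.1308, 0.1645, 0.2637]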